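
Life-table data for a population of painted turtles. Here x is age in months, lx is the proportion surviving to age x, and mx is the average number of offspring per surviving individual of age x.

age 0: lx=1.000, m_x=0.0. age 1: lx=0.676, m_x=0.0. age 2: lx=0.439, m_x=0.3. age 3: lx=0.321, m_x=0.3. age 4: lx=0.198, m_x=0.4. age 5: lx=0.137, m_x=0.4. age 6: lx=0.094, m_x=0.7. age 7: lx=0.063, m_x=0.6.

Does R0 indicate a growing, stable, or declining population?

declining

R0 = Σ lx·mx = 0 + 0 + 0.1317 + 0.0963 + 0.0792 + 0.0548 + 0.0658 + 0.0378 = 0.4656
R0 < 1, so the population is declining.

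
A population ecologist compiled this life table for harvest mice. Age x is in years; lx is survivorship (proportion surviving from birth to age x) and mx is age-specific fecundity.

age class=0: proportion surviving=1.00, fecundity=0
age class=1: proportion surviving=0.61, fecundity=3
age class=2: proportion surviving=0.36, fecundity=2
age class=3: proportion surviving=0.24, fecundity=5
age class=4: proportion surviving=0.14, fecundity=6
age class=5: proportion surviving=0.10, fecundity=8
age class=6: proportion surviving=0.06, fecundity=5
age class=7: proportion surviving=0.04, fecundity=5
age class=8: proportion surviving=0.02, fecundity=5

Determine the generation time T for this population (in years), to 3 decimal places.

lx·mx: 0, 1.83, 0.72, 1.2, 0.84, 0.8, 0.3, 0.2, 0.1 → R0 = 5.99
x·lx·mx: 0, 1.83, 1.44, 3.6, 3.36, 4, 1.8, 1.4, 0.8 → Σ = 18.23
T = 18.23 / 5.99 = 3.043406… → 3.043

3.043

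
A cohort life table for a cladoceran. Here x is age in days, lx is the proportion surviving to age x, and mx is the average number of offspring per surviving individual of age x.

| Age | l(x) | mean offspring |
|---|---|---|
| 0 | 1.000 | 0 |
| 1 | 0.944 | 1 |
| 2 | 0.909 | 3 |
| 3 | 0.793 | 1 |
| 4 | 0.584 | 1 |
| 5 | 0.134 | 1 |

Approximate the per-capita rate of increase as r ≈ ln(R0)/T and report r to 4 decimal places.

R0 = Σ lx·mx = 0 + 0.944 + 2.727 + 0.793 + 0.584 + 0.134 = 5.182
Σ x·lx·mx = 11.783; T = 11.783/5.182 = 2.27383…
r ≈ ln(R0)/T = ln(5.182)/2.27383… = 0.723532… → 0.7235

0.7235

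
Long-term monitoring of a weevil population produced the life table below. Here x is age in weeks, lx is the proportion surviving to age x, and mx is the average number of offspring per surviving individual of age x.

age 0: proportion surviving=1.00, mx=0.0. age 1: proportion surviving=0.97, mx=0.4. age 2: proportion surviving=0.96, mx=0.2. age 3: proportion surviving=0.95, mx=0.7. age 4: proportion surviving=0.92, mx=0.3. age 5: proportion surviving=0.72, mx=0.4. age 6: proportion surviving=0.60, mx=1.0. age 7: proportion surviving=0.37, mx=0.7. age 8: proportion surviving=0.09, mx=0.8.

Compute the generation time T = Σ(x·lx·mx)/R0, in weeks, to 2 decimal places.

4.12

lx·mx: 0, 0.388, 0.192, 0.665, 0.276, 0.288, 0.6, 0.259, 0.072 → R0 = 2.74
x·lx·mx: 0, 0.388, 0.384, 1.995, 1.104, 1.44, 3.6, 1.813, 0.576 → Σ = 11.3
T = 11.3 / 2.74 = 4.124088… → 4.12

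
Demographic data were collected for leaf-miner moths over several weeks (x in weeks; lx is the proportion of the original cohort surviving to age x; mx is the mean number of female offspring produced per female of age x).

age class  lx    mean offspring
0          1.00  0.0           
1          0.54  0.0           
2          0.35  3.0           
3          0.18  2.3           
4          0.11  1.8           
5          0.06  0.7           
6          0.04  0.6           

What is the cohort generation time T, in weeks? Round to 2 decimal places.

2.60

lx·mx: 0, 0, 1.05, 0.414, 0.198, 0.042, 0.024 → R0 = 1.728
x·lx·mx: 0, 0, 2.1, 1.242, 0.792, 0.21, 0.144 → Σ = 4.488
T = 4.488 / 1.728 = 2.597222… → 2.60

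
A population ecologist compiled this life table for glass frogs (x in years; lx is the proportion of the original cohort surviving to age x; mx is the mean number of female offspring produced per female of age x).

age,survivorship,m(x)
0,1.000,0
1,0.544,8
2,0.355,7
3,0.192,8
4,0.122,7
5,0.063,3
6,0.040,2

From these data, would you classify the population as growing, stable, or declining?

R0 = Σ lx·mx = 0 + 4.352 + 2.485 + 1.536 + 0.854 + 0.189 + 0.08 = 9.496
R0 > 1, so the population is growing.

growing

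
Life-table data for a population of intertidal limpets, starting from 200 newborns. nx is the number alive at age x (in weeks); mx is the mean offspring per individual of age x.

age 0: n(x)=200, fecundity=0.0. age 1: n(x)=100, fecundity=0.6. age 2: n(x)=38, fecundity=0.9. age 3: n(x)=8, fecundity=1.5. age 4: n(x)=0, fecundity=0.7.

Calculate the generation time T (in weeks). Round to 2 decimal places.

lx = nx/n0 = nx/200: 1, 0.5, 0.19, 0.04, 0
lx·mx: 0, 0.3, 0.171, 0.06, 0 → R0 = 0.531
x·lx·mx: 0, 0.3, 0.342, 0.18, 0 → Σ = 0.822
T = 0.822 / 0.531 = 1.548023… → 1.55

1.55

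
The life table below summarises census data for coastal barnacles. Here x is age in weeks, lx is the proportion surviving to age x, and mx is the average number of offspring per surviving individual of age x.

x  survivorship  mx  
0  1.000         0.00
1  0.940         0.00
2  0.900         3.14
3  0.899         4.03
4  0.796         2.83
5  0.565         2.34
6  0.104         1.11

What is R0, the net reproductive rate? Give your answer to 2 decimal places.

10.14

lx·mx by age: 0, 0, 2.826, 3.62297, 2.25268, 1.3221, 0.11544
R0 = Σ lx·mx = 10.13919 → 10.14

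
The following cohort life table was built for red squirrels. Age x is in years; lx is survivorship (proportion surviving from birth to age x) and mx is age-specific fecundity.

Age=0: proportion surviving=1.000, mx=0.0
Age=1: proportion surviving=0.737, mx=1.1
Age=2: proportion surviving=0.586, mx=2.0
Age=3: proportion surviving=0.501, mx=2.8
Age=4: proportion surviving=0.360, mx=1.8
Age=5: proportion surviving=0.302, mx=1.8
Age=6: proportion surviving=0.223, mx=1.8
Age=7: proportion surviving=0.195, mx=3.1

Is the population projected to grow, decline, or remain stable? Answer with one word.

growing

R0 = Σ lx·mx = 0 + 0.8107 + 1.172 + 1.4028 + 0.648 + 0.5436 + 0.4014 + 0.6045 = 5.583
R0 > 1, so the population is growing.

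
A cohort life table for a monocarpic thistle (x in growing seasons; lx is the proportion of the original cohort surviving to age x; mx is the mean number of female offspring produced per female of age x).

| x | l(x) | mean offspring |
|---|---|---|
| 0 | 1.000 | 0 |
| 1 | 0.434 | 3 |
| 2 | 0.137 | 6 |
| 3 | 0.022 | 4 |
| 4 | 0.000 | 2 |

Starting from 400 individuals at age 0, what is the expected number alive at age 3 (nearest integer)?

9

Expected survivors = N0 · l_3 = 400 × 0.022 = 8.8 → 9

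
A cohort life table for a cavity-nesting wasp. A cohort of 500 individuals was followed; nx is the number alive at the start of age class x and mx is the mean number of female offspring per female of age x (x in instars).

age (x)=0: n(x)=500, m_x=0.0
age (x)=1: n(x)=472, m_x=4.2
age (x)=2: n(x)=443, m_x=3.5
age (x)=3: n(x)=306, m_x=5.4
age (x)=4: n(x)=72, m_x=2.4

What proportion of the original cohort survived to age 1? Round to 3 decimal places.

l_1 = n_1/n_0 = 472/500 = 0.944 → 0.944

0.944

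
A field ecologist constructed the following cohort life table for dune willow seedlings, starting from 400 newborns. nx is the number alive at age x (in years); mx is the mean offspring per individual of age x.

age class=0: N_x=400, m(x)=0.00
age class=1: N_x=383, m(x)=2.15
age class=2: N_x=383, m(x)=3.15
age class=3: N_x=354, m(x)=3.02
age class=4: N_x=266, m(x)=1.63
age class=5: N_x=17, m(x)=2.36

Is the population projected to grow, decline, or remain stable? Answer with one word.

lx = nx/n0 = nx/400: 1, 0.9575, 0.9575, 0.885, 0.665, 0.0425
R0 = Σ lx·mx = 0 + 2.058625 + 3.016125 + 2.6727 + 1.08395 + 0.1003 = 8.9317
R0 > 1, so the population is growing.

growing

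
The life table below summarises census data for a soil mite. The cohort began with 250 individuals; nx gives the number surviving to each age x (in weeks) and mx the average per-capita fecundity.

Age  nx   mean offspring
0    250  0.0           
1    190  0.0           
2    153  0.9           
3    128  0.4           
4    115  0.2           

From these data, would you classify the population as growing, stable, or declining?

declining

lx = nx/n0 = nx/250: 1, 0.76, 0.612, 0.512, 0.46
R0 = Σ lx·mx = 0 + 0 + 0.5508 + 0.2048 + 0.092 = 0.8476
R0 < 1, so the population is declining.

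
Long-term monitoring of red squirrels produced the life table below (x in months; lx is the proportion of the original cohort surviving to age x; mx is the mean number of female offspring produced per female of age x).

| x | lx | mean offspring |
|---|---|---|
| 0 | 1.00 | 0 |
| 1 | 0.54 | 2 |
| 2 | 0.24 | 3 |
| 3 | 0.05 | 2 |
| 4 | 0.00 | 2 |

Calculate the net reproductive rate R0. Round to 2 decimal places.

1.90

lx·mx by age: 0, 1.08, 0.72, 0.1, 0
R0 = Σ lx·mx = 1.9 → 1.90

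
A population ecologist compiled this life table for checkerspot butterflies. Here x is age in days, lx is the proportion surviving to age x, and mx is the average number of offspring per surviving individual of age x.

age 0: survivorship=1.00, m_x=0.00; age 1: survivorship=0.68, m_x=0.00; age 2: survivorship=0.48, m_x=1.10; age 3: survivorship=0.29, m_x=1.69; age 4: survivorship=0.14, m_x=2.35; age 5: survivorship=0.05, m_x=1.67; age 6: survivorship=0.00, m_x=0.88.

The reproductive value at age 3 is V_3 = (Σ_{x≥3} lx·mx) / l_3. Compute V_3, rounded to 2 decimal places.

lx·mx for x ≥ 3: 0.4901, 0.329, 0.0835, 0 → sum = 0.9026
V_3 = 0.9026 / l_3 = 0.9026 / 0.29 = 3.112414… → 3.11

3.11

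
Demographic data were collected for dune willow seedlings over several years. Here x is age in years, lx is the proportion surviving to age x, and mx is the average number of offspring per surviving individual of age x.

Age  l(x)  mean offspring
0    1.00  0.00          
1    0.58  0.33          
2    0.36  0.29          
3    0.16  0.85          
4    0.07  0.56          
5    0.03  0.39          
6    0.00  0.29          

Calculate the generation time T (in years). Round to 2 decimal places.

lx·mx: 0, 0.1914, 0.1044, 0.136, 0.0392, 0.0117, 0 → R0 = 0.4827
x·lx·mx: 0, 0.1914, 0.2088, 0.408, 0.1568, 0.0585, 0 → Σ = 1.0235
T = 1.0235 / 0.4827 = 2.120365… → 2.12

2.12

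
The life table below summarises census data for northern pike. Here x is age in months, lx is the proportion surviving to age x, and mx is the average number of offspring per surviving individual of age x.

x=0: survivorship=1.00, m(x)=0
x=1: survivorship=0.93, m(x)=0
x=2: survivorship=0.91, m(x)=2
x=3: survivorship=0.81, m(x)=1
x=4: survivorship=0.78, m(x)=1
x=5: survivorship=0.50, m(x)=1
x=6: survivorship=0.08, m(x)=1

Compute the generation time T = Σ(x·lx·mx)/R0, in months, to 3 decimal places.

lx·mx: 0, 0, 1.82, 0.81, 0.78, 0.5, 0.08 → R0 = 3.99
x·lx·mx: 0, 0, 3.64, 2.43, 3.12, 2.5, 0.48 → Σ = 12.17
T = 12.17 / 3.99 = 3.050125… → 3.050

3.050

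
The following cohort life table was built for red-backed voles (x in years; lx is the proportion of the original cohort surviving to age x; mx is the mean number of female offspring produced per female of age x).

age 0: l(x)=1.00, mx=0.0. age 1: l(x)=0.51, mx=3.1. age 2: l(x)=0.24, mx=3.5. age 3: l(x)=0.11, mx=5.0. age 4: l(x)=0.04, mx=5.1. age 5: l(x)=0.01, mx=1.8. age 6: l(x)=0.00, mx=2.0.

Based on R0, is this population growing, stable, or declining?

growing

R0 = Σ lx·mx = 0 + 1.581 + 0.84 + 0.55 + 0.204 + 0.018 + 0 = 3.193
R0 > 1, so the population is growing.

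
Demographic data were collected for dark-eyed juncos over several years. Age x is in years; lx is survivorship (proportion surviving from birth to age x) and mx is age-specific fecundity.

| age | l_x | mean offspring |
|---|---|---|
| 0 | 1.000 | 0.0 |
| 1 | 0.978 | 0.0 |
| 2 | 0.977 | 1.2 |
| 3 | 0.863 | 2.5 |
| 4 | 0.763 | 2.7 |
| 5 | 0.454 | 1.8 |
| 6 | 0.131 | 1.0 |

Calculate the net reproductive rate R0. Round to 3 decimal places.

lx·mx by age: 0, 0, 1.1724, 2.1575, 2.0601, 0.8172, 0.131
R0 = Σ lx·mx = 6.3382 → 6.338

6.338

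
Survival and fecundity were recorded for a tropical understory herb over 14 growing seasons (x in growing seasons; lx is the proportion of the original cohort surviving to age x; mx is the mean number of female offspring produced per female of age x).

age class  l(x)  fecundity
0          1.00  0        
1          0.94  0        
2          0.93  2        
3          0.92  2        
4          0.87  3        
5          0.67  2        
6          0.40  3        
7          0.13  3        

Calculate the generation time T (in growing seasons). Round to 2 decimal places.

3.93

lx·mx: 0, 0, 1.86, 1.84, 2.61, 1.34, 1.2, 0.39 → R0 = 9.24
x·lx·mx: 0, 0, 3.72, 5.52, 10.44, 6.7, 7.2, 2.73 → Σ = 36.31
T = 36.31 / 9.24 = 3.929654… → 3.93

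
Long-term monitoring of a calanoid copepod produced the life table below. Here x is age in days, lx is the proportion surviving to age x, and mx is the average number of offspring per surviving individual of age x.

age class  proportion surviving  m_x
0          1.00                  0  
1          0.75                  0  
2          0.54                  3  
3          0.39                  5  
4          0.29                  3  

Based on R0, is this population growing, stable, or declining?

growing

R0 = Σ lx·mx = 0 + 0 + 1.62 + 1.95 + 0.87 = 4.44
R0 > 1, so the population is growing.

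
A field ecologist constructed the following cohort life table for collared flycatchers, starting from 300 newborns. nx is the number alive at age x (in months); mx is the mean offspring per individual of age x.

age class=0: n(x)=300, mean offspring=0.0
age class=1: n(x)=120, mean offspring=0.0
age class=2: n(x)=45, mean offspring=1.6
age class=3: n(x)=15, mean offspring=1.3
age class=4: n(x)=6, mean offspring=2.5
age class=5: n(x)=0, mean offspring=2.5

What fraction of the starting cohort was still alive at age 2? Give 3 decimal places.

0.150

l_2 = n_2/n_0 = 45/300 = 0.15 → 0.150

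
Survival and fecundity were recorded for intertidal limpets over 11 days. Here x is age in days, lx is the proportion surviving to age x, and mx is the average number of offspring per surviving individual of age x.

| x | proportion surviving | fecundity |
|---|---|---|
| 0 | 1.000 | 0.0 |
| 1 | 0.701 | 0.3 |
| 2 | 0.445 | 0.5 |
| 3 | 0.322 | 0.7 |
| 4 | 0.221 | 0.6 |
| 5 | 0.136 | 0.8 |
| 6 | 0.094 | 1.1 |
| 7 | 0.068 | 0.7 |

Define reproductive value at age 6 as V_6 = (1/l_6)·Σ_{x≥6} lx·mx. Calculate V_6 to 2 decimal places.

1.61

lx·mx for x ≥ 6: 0.1034, 0.0476 → sum = 0.151
V_6 = 0.151 / l_6 = 0.151 / 0.094 = 1.606383… → 1.61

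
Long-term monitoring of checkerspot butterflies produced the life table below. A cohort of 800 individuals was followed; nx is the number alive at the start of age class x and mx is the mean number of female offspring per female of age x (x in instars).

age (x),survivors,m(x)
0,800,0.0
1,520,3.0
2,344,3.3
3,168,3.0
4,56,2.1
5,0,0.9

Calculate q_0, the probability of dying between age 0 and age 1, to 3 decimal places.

lx = nx/n0 = nx/800: 1, 0.65, 0.43, 0.21, 0.07, 0
q_0 = (l_0 − l_1) / l_0 = (1 − 0.65) / 1
     = 0.35 / 1 = 0.35 → 0.350

0.350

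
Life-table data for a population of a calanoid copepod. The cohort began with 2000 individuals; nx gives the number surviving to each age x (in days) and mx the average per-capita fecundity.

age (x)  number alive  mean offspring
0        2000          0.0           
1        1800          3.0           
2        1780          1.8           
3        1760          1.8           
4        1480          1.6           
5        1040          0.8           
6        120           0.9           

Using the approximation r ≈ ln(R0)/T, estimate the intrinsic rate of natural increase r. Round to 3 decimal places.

0.856

lx = nx/n0 = nx/2000: 1, 0.9, 0.89, 0.88, 0.74, 0.52, 0.06
R0 = Σ lx·mx = 0 + 2.7 + 1.602 + 1.584 + 1.184 + 0.416 + 0.054 = 7.54
Σ x·lx·mx = 17.796; T = 17.796/7.54 = 2.36021…
r ≈ ln(R0)/T = ln(7.54)/2.36021… = 0.85595… → 0.856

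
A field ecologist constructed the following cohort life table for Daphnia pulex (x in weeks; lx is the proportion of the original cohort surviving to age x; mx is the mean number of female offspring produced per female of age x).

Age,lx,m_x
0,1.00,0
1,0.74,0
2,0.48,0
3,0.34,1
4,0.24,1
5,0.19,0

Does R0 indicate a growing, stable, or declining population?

R0 = Σ lx·mx = 0 + 0 + 0 + 0.34 + 0.24 + 0 = 0.58
R0 < 1, so the population is declining.

declining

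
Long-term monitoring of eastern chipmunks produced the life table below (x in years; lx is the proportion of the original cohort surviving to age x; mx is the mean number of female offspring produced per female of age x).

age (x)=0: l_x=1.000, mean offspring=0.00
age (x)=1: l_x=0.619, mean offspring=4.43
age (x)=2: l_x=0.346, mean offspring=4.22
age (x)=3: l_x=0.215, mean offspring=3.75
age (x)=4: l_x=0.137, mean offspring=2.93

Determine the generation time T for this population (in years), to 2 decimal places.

1.79

lx·mx: 0, 2.74217, 1.46012, 0.80625, 0.40141 → R0 = 5.40995
x·lx·mx: 0, 2.74217, 2.92024, 2.41875, 1.60564 → Σ = 9.6868
T = 9.6868 / 5.40995 = 1.790553… → 1.79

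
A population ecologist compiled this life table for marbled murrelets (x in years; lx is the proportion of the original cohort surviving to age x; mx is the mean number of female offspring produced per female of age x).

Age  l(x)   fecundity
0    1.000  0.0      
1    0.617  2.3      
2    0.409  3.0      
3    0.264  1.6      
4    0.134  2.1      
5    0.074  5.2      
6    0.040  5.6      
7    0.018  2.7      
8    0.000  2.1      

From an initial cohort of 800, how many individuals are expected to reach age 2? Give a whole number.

327

Expected survivors = N0 · l_2 = 800 × 0.409 = 327.2 → 327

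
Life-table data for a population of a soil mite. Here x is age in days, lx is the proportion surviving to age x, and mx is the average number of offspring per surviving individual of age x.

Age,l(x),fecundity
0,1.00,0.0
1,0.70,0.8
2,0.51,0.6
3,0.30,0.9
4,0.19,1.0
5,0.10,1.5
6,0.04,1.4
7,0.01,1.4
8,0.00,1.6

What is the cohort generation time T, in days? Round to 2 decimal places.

2.54

lx·mx: 0, 0.56, 0.306, 0.27, 0.19, 0.15, 0.056, 0.014, 0 → R0 = 1.546
x·lx·mx: 0, 0.56, 0.612, 0.81, 0.76, 0.75, 0.336, 0.098, 0 → Σ = 3.926
T = 3.926 / 1.546 = 2.539457… → 2.54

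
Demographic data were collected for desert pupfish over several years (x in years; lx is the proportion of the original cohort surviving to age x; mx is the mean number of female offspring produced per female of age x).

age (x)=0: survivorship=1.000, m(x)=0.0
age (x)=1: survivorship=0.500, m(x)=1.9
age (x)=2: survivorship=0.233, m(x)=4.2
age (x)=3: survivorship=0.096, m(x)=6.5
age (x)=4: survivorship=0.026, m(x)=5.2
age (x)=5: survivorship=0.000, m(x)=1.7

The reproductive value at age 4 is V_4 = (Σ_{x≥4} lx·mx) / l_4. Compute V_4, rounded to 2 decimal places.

lx·mx for x ≥ 4: 0.1352, 0 → sum = 0.1352
V_4 = 0.1352 / l_4 = 0.1352 / 0.026 = 5.2 → 5.20

5.20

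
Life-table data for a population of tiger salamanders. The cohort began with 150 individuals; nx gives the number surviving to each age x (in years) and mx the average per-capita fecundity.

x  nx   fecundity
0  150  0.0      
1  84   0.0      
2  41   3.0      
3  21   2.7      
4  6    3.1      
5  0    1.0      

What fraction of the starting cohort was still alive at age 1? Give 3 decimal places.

l_1 = n_1/n_0 = 84/150 = 0.56 → 0.560

0.560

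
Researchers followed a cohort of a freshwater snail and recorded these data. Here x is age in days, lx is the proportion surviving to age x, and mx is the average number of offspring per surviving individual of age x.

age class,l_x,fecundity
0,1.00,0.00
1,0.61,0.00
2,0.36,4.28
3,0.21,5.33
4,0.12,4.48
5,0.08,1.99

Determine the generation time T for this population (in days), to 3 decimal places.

2.796

lx·mx: 0, 0, 1.5408, 1.1193, 0.5376, 0.1592 → R0 = 3.3569
x·lx·mx: 0, 0, 3.0816, 3.3579, 2.1504, 0.796 → Σ = 9.3859
T = 9.3859 / 3.3569 = 2.796002… → 2.796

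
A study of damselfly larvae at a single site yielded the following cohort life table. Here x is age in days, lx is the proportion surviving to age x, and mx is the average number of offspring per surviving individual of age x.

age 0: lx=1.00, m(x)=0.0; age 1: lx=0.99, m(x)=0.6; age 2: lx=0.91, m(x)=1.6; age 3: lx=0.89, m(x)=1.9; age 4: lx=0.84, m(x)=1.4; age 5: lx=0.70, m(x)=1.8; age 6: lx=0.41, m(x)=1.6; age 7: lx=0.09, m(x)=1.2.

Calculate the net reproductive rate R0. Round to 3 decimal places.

6.941

lx·mx by age: 0, 0.594, 1.456, 1.691, 1.176, 1.26, 0.656, 0.108
R0 = Σ lx·mx = 6.941 → 6.941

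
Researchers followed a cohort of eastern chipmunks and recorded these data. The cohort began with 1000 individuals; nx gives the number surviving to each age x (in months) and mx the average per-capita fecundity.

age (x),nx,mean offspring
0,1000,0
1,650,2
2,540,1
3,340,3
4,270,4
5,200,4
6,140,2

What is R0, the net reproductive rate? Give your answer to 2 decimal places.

5.02

lx = nx/n0 = nx/1000: 1, 0.65, 0.54, 0.34, 0.27, 0.2, 0.14
lx·mx by age: 0, 1.3, 0.54, 1.02, 1.08, 0.8, 0.28
R0 = Σ lx·mx = 5.02 → 5.02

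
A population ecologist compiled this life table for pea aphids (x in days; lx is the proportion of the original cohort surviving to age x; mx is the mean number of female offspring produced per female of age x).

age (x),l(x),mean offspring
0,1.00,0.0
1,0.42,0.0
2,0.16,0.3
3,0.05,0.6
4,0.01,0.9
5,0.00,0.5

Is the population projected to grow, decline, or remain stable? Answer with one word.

declining

R0 = Σ lx·mx = 0 + 0 + 0.048 + 0.03 + 0.009 + 0 = 0.087
R0 < 1, so the population is declining.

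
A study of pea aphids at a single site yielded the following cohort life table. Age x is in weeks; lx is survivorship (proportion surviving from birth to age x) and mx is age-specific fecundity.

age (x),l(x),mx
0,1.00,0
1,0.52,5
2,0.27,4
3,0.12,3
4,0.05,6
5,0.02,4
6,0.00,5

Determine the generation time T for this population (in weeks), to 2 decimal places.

1.68

lx·mx: 0, 2.6, 1.08, 0.36, 0.3, 0.08, 0 → R0 = 4.42
x·lx·mx: 0, 2.6, 2.16, 1.08, 1.2, 0.4, 0 → Σ = 7.44
T = 7.44 / 4.42 = 1.683258… → 1.68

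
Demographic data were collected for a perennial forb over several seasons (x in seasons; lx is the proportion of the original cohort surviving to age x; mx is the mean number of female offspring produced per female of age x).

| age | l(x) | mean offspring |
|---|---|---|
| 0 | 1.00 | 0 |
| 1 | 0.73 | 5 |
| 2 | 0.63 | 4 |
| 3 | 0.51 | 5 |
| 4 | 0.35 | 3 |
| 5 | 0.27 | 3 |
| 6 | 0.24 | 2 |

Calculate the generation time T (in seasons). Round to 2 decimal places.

lx·mx: 0, 3.65, 2.52, 2.55, 1.05, 0.81, 0.48 → R0 = 11.06
x·lx·mx: 0, 3.65, 5.04, 7.65, 4.2, 4.05, 2.88 → Σ = 27.47
T = 27.47 / 11.06 = 2.483725… → 2.48

2.48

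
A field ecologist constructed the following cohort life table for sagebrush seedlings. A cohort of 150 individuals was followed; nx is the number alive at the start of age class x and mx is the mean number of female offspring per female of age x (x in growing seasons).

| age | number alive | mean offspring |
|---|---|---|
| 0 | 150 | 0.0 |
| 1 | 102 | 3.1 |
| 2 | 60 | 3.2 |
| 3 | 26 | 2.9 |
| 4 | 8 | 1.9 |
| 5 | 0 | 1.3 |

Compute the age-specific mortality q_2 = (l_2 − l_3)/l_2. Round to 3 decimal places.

0.567

lx = nx/n0 = nx/150: 1, 0.68, 0.4, 0.17333…, 0.05333…, 0
q_2 = (l_2 − l_3) / l_2 = (0.4 − 0.173333…) / 0.4
     = 0.226667… / 0.4 = 0.566667… → 0.567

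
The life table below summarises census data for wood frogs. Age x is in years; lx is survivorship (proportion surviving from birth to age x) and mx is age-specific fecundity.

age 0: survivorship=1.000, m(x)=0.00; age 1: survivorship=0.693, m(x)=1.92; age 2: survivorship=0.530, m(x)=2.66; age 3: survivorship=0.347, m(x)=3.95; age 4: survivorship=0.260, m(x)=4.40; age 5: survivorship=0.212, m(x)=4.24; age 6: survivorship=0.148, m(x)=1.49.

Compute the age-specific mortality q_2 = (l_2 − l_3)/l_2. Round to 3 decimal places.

0.345

q_2 = (l_2 − l_3) / l_2 = (0.53 − 0.347) / 0.53
     = 0.183 / 0.53 = 0.345283… → 0.345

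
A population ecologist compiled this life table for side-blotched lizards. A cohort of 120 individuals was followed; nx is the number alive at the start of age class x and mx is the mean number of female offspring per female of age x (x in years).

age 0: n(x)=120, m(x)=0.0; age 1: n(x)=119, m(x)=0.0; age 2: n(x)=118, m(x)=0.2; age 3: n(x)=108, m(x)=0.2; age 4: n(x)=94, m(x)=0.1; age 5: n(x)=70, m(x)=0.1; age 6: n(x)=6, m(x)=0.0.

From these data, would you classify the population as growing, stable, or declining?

lx = nx/n0 = nx/120: 1, 0.99167…, 0.98333…, 0.9, 0.78333…, 0.58333…, 0.05
R0 = Σ lx·mx = 0 + 0 + 0.196667… + 0.18 + 0.078333… + 0.058333… + 0 = 0.513333…
R0 < 1, so the population is declining.

declining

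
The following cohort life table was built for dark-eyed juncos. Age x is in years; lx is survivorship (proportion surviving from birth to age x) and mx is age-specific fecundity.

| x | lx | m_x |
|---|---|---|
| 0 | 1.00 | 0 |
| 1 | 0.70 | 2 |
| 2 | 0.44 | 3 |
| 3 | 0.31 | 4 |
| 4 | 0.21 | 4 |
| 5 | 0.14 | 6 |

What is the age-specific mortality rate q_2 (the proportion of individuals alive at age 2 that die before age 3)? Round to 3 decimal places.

q_2 = (l_2 − l_3) / l_2 = (0.44 − 0.31) / 0.44
     = 0.13 / 0.44 = 0.295455… → 0.295

0.295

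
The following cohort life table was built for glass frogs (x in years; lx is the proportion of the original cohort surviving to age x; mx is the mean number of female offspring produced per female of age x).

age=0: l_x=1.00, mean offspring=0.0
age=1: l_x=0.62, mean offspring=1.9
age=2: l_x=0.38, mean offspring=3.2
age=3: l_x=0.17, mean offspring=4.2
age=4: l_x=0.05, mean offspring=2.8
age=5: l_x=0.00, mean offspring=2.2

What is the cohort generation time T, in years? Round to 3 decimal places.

lx·mx: 0, 1.178, 1.216, 0.714, 0.14, 0 → R0 = 3.248
x·lx·mx: 0, 1.178, 2.432, 2.142, 0.56, 0 → Σ = 6.312
T = 6.312 / 3.248 = 1.94335… → 1.943

1.943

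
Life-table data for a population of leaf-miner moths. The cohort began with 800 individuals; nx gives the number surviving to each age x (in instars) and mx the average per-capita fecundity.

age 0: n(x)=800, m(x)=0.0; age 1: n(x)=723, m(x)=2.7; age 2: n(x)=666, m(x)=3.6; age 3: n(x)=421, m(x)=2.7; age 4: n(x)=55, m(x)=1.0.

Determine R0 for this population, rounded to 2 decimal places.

6.93

lx = nx/n0 = nx/800: 1, 0.90375, 0.8325, 0.52625, 0.06875
lx·mx by age: 0, 2.440125, 2.997, 1.420875, 0.06875
R0 = Σ lx·mx = 6.92675 → 6.93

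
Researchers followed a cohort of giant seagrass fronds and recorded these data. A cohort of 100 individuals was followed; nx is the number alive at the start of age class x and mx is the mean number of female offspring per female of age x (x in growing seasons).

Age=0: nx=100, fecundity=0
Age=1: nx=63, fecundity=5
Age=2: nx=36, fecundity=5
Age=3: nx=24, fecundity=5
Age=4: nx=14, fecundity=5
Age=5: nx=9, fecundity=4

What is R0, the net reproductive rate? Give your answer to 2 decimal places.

7.21

lx = nx/n0 = nx/100: 1, 0.63, 0.36, 0.24, 0.14, 0.09
lx·mx by age: 0, 3.15, 1.8, 1.2, 0.7, 0.36
R0 = Σ lx·mx = 7.21 → 7.21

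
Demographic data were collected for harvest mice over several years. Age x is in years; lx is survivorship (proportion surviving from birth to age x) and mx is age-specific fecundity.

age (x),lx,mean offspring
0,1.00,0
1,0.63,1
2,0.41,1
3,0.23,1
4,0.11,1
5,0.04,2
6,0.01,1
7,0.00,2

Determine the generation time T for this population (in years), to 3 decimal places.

2.068

lx·mx: 0, 0.63, 0.41, 0.23, 0.11, 0.08, 0.01, 0 → R0 = 1.47
x·lx·mx: 0, 0.63, 0.82, 0.69, 0.44, 0.4, 0.06, 0 → Σ = 3.04
T = 3.04 / 1.47 = 2.068027… → 2.068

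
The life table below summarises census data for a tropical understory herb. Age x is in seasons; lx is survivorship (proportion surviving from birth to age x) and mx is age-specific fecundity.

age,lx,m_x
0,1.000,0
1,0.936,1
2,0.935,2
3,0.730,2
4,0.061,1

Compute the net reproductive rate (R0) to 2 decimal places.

4.33

lx·mx by age: 0, 0.936, 1.87, 1.46, 0.061
R0 = Σ lx·mx = 4.327 → 4.33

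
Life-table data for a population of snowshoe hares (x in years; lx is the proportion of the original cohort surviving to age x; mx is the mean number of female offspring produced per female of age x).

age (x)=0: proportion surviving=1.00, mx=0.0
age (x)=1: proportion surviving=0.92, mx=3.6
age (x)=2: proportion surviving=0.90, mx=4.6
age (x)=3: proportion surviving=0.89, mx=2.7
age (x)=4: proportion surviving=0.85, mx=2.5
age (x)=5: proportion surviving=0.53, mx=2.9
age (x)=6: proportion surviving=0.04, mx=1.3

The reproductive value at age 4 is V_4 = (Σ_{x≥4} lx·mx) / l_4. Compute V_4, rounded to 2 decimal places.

lx·mx for x ≥ 4: 2.125, 1.537, 0.052 → sum = 3.714
V_4 = 3.714 / l_4 = 3.714 / 0.85 = 4.369412… → 4.37

4.37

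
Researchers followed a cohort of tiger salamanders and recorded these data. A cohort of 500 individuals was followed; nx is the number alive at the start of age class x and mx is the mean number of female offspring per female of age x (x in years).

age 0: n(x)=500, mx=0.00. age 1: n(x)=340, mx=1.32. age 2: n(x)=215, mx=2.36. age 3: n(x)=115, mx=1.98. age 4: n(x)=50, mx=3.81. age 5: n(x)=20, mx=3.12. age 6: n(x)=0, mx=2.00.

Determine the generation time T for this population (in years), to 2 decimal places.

lx = nx/n0 = nx/500: 1, 0.68, 0.43, 0.23, 0.1, 0.04, 0
lx·mx: 0, 0.8976, 1.0148, 0.4554, 0.381, 0.1248, 0 → R0 = 2.8736
x·lx·mx: 0, 0.8976, 2.0296, 1.3662, 1.524, 0.624, 0 → Σ = 6.4414
T = 6.4414 / 2.8736 = 2.241579… → 2.24

2.24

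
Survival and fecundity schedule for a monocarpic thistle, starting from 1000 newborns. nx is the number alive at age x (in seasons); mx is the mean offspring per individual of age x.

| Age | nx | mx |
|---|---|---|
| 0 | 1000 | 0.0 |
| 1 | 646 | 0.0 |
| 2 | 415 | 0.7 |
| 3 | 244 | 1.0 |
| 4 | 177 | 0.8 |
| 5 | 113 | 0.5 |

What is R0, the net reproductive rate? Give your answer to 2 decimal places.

0.73

lx = nx/n0 = nx/1000: 1, 0.646, 0.415, 0.244, 0.177, 0.113
lx·mx by age: 0, 0, 0.2905, 0.244, 0.1416, 0.0565
R0 = Σ lx·mx = 0.7326 → 0.73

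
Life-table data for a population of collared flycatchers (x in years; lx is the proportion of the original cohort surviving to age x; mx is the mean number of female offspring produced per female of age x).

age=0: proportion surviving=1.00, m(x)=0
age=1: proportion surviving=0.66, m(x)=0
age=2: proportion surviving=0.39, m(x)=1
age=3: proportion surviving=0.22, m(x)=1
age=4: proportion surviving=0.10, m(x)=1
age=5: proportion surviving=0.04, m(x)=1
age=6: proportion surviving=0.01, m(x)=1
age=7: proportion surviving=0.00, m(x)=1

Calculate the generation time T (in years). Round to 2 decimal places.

2.76

lx·mx: 0, 0, 0.39, 0.22, 0.1, 0.04, 0.01, 0 → R0 = 0.76
x·lx·mx: 0, 0, 0.78, 0.66, 0.4, 0.2, 0.06, 0 → Σ = 2.1
T = 2.1 / 0.76 = 2.763158… → 2.76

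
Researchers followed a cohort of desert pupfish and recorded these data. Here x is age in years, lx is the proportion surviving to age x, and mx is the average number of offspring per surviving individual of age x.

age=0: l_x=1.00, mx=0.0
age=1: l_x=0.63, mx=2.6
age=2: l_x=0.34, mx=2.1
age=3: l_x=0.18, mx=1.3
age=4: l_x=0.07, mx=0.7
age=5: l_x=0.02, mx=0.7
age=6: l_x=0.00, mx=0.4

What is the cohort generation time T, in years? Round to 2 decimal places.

lx·mx: 0, 1.638, 0.714, 0.234, 0.049, 0.014, 0 → R0 = 2.649
x·lx·mx: 0, 1.638, 1.428, 0.702, 0.196, 0.07, 0 → Σ = 4.034
T = 4.034 / 2.649 = 1.522839… → 1.52

1.52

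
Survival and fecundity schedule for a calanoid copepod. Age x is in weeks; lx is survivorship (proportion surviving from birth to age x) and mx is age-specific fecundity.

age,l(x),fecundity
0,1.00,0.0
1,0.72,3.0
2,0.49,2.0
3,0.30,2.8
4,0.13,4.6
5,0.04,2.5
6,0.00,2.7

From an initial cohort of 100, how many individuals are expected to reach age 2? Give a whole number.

Expected survivors = N0 · l_2 = 100 × 0.49 = 49 → 49

49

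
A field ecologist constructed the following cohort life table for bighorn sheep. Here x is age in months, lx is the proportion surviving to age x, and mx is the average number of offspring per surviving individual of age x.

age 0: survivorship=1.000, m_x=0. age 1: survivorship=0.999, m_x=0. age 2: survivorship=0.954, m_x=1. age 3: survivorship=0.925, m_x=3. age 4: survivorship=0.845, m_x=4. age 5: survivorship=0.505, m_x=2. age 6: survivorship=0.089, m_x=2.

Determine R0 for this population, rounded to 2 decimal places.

lx·mx by age: 0, 0, 0.954, 2.775, 3.38, 1.01, 0.178
R0 = Σ lx·mx = 8.297 → 8.30

8.30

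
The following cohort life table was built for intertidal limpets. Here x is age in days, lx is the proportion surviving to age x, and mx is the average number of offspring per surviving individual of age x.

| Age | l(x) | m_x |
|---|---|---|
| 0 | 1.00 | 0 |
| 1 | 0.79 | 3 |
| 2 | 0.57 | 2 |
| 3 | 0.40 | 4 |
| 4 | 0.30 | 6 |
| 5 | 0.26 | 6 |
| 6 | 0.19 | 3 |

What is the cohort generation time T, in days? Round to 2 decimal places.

3.08

lx·mx: 0, 2.37, 1.14, 1.6, 1.8, 1.56, 0.57 → R0 = 9.04
x·lx·mx: 0, 2.37, 2.28, 4.8, 7.2, 7.8, 3.42 → Σ = 27.87
T = 27.87 / 9.04 = 3.082965… → 3.08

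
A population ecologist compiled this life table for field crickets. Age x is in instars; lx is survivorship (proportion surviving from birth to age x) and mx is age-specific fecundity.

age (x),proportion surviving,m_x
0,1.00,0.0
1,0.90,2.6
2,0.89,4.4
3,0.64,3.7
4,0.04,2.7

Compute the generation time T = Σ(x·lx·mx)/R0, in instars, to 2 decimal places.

lx·mx: 0, 2.34, 3.916, 2.368, 0.108 → R0 = 8.732
x·lx·mx: 0, 2.34, 7.832, 7.104, 0.432 → Σ = 17.708
T = 17.708 / 8.732 = 2.027943… → 2.03

2.03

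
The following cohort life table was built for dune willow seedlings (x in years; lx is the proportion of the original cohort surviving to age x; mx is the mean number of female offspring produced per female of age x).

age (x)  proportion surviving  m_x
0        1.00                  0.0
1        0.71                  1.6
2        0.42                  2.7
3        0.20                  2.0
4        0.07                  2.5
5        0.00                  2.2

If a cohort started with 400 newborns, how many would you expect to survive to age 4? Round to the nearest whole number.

Expected survivors = N0 · l_4 = 400 × 0.07 = 28 → 28

28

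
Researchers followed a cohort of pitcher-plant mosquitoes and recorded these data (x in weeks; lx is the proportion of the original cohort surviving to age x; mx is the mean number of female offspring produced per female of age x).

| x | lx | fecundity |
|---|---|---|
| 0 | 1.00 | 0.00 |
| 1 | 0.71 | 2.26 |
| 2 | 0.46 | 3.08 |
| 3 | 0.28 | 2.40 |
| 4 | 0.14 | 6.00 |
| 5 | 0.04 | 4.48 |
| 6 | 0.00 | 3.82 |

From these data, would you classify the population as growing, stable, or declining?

R0 = Σ lx·mx = 0 + 1.6046 + 1.4168 + 0.672 + 0.84 + 0.1792 + 0 = 4.7126
R0 > 1, so the population is growing.

growing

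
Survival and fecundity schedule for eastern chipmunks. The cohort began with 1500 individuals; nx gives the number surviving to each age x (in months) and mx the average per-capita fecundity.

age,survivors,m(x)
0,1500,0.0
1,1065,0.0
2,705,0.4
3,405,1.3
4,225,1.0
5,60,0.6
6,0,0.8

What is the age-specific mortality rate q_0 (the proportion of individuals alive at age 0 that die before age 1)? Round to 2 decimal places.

lx = nx/n0 = nx/1500: 1, 0.71, 0.47, 0.27, 0.15, 0.04, 0
q_0 = (l_0 − l_1) / l_0 = (1 − 0.71) / 1
     = 0.29 / 1 = 0.29 → 0.29

0.29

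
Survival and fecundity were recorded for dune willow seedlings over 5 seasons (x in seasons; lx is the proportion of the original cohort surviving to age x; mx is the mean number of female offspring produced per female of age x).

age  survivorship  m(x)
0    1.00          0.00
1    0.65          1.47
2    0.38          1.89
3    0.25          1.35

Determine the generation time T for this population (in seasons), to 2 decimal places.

lx·mx: 0, 0.9555, 0.7182, 0.3375 → R0 = 2.0112
x·lx·mx: 0, 0.9555, 1.4364, 1.0125 → Σ = 3.4044
T = 3.4044 / 2.0112 = 1.692721… → 1.69

1.69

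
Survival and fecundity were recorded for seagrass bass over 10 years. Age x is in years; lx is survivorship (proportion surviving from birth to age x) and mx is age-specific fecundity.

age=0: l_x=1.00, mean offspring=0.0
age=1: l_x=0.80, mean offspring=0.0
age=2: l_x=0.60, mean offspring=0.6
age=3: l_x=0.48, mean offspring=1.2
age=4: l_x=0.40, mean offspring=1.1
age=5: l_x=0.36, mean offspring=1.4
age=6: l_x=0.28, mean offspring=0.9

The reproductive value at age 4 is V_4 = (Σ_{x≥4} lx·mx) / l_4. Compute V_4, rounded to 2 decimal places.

lx·mx for x ≥ 4: 0.44, 0.504, 0.252 → sum = 1.196
V_4 = 1.196 / l_4 = 1.196 / 0.4 = 2.99 → 2.99

2.99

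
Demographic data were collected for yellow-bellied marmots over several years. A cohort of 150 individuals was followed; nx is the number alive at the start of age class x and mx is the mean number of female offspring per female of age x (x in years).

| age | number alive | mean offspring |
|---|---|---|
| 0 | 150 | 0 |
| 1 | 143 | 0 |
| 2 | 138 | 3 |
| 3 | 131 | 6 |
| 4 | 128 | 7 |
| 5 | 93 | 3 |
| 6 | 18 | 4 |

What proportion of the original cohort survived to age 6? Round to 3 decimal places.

0.120

l_6 = n_6/n_0 = 18/150 = 0.12 → 0.120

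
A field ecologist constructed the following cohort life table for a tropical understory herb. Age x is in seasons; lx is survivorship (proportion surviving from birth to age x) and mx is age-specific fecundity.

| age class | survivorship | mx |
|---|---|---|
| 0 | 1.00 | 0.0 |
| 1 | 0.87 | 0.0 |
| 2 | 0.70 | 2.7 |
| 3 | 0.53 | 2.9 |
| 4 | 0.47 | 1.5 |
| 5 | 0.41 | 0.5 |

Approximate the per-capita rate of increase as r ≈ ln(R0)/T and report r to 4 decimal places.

R0 = Σ lx·mx = 0 + 0 + 1.89 + 1.537 + 0.705 + 0.205 = 4.337
Σ x·lx·mx = 12.236; T = 12.236/4.337 = 2.82131…
r ≈ ln(R0)/T = ln(4.337)/2.82131… = 0.520037… → 0.5200

0.5200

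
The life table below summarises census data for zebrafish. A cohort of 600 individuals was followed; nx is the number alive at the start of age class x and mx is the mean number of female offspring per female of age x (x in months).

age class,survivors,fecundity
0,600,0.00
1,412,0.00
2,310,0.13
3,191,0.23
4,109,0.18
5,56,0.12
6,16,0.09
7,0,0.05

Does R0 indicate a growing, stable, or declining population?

lx = nx/n0 = nx/600: 1, 0.68667…, 0.51667…, 0.31833…, 0.18167…, 0.09333…, 0.02667…, 0
R0 = Σ lx·mx = 0 + 0 + 0.067167… + 0.073217… + 0.0327… + 0.0112… + 0.0024… + 0 = 0.186683…
R0 < 1, so the population is declining.

declining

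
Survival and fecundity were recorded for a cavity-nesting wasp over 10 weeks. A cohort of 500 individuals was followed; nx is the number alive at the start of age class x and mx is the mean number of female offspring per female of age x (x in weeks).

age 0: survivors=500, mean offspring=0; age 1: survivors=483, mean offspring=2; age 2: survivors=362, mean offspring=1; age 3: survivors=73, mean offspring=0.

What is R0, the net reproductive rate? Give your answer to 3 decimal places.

2.656

lx = nx/n0 = nx/500: 1, 0.966, 0.724, 0.146
lx·mx by age: 0, 1.932, 0.724, 0
R0 = Σ lx·mx = 2.656 → 2.656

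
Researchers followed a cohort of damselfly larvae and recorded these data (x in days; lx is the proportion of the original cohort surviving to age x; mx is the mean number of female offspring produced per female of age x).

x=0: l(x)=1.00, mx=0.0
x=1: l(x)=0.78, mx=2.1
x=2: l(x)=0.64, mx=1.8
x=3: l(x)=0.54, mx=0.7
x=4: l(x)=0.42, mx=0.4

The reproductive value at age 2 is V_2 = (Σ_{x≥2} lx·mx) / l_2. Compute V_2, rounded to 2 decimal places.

2.65

lx·mx for x ≥ 2: 1.152, 0.378, 0.168 → sum = 1.698
V_2 = 1.698 / l_2 = 1.698 / 0.64 = 2.653125 → 2.65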